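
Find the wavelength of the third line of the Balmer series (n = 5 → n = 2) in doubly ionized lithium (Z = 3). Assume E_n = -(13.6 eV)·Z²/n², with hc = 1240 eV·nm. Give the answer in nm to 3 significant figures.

The Balmer series terminates on n_f = 2; the third line has n_i = 2+3 = 5.
ΔE = 122.4 × (1/2² − 1/5²) = 25.70 eV.
λ = 1240 / 25.70 = 48.2 nm.

48.2 nm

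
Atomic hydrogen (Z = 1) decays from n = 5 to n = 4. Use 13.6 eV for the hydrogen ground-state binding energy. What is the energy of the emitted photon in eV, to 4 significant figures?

E_5 = −13.60/25 = −0.5440 eV and E_4 = −13.60/16 = −0.8500 eV.
The photon energy is |E_5 − E_4| = 0.3060 eV.

0.3060 eV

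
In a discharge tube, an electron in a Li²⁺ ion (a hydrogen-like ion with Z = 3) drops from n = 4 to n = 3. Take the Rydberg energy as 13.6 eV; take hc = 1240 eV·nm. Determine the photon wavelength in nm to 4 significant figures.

For Z = 3 the level energies scale as Z², so the effective Rydberg energy is 13.6 × 9 = 122.4 eV.
ΔE = 122.4 × (1/3² − 1/4²) = 122.4 × 0.04861 = 5.950 eV.
λ = hc/ΔE = 1240 / 5.950 = 208.4 nm.

208.4 nm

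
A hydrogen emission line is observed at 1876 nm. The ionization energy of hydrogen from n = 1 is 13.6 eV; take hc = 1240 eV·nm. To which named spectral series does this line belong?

Paschen

ΔE = 1240/1876 = 0.6610 eV.
This matches 13.6 × (1/3² − 1/4²), so n_f = 3: the Paschen series.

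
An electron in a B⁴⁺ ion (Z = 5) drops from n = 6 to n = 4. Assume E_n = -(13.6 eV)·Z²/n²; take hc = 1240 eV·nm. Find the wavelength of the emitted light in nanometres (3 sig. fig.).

105 nm

For Z = 5 the level energies scale as Z², so the effective Rydberg energy is 13.6 × 25 = 340.0 eV.
ΔE = 340.0 × (1/4² − 1/6²) = 340.0 × 0.03472 = 11.81 eV.
λ = hc/ΔE = 1240 / 11.81 = 105 nm.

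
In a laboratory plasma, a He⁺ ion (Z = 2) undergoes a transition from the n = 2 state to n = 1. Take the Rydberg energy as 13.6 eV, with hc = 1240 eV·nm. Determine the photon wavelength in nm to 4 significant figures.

For Z = 2 the level energies scale as Z², so the effective Rydberg energy is 13.6 × 4 = 54.40 eV.
ΔE = 54.40 × (1/1² − 1/2²) = 54.40 × 0.7500 = 40.80 eV.
λ = hc/ΔE = 1240 / 40.80 = 30.39 nm.

30.39 nm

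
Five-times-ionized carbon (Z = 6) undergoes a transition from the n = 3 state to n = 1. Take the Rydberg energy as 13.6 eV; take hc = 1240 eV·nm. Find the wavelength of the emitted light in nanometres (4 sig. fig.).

For Z = 6 the level energies scale as Z², so the effective Rydberg energy is 13.6 × 36 = 489.6 eV.
ΔE = 489.6 × (1/1² − 1/3²) = 489.6 × 0.8889 = 435.2 eV.
λ = hc/ΔE = 1240 / 435.2 = 2.849 nm.

2.849 nm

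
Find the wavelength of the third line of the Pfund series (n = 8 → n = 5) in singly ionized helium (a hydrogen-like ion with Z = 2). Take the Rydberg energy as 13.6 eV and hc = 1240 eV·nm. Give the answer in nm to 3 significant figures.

The Pfund series terminates on n_f = 5; the third line has n_i = 5+3 = 8.
ΔE = 54.40 × (1/5² − 1/8²) = 1.326 eV.
λ = 1240 / 1.326 = 935 nm.

935 nm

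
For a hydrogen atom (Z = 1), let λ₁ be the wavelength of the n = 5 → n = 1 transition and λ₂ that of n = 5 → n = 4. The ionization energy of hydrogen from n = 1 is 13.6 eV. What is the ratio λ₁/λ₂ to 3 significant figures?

λ ∝ 1/ΔE ∝ 1/(1/n_f² − 1/n_i²), and the Z² and hc factors cancel in the ratio.
λ₁/λ₂ = (1/4² − 1/5²)/(1/1² − 1/5²) = 0.02250/0.9600 = 0.0234.

0.0234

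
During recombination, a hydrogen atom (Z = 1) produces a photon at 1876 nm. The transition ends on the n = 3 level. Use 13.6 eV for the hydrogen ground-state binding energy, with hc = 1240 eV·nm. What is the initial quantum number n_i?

n_i = 4

The photon energy is ΔE = hc/λ = 1240 / 1876 = 0.6610 eV.
With Z = 1, ΔE = 13.60 × (1/n_f² − 1/n_i²), so 1/n_f² − 1/n_i² = 0.04860.
With n_f = 3: 1/n_i² = 1/9 − 0.04860 = 0.06251, so n_i ≈ 4.00.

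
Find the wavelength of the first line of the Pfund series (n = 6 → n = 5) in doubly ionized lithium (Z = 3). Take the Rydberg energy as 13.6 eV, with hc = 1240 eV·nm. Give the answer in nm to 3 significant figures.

829 nm

The Pfund series terminates on n_f = 5; the first line has n_i = 5+1 = 6.
ΔE = 122.4 × (1/5² − 1/6²) = 1.496 eV.
λ = 1240 / 1.496 = 829 nm.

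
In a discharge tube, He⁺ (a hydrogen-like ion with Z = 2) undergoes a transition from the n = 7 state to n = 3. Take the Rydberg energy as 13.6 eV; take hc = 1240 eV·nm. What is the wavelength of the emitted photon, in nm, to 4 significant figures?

251.3 nm

For Z = 2 the level energies scale as Z², so the effective Rydberg energy is 13.6 × 4 = 54.40 eV.
ΔE = 54.40 × (1/3² − 1/7²) = 54.40 × 0.09070 = 4.934 eV.
λ = hc/ΔE = 1240 / 4.934 = 251.3 nm.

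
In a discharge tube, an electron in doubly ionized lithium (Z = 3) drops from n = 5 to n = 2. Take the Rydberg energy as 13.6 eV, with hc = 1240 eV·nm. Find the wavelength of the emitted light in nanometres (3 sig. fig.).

48.2 nm

For Z = 3 the level energies scale as Z², so the effective Rydberg energy is 13.6 × 9 = 122.4 eV.
ΔE = 122.4 × (1/2² − 1/5²) = 122.4 × 0.2100 = 25.70 eV.
λ = hc/ΔE = 1240 / 25.70 = 48.2 nm.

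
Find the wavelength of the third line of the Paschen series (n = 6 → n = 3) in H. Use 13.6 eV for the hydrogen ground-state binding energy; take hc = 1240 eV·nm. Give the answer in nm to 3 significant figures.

1090 nm

The Paschen series terminates on n_f = 3; the third line has n_i = 3+3 = 6.
ΔE = 13.60 × (1/3² − 1/6²) = 1.133 eV.
λ = 1240 / 1.133 = 1090 nm.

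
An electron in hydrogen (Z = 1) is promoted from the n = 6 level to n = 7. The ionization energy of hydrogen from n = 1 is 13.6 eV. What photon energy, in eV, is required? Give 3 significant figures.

E_7 = −13.60/49 = −0.2776 eV and E_6 = −13.60/36 = −0.3778 eV.
The photon energy is |E_7 − E_6| = 0.100 eV.

0.100 eV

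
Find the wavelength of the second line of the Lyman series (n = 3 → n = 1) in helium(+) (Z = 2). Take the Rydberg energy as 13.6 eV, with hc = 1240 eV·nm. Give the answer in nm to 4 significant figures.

The Lyman series terminates on n_f = 1; the second line has n_i = 1+2 = 3.
ΔE = 54.40 × (1/1² − 1/3²) = 48.36 eV.
λ = 1240 / 48.36 = 25.64 nm.

25.64 nm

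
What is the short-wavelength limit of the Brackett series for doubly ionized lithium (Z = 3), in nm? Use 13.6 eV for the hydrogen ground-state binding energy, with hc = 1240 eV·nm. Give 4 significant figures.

162.1 nm

The Brackett series has lower level n_f = 4; the series limit corresponds to n_i → ∞.
ΔE_max = 13.6 × 9 / 4² = 7.650 eV.
λ_min = 1240 / 7.650 = 162.1 nm.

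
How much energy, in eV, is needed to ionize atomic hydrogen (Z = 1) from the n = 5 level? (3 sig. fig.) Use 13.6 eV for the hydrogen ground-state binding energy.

E_5 = −13.60/25 = −0.544 eV, so ionization (to E = 0) requires 0.544 eV.

0.544 eV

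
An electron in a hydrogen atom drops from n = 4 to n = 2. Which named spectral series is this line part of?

Balmer

The series is set by the lower level: n_f = 2 is the Balmer series.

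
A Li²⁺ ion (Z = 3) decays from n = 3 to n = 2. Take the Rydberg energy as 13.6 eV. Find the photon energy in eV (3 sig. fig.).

The Bohr energies scale as Z², so for Z = 3: E_n = −122.4/n² eV.
E_3 = −122.4/9 = −13.60 eV and E_2 = −122.4/4 = −30.60 eV.
The photon energy is |E_3 − E_2| = 17.0 eV.

17.0 eV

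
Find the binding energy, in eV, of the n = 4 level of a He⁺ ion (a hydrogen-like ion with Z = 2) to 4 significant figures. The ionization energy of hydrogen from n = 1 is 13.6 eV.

E_n = −13.6 Z²/n² = −54.40/n² eV for Z = 2.
E_4 = −54.40/16 = −3.400 eV, so ionization (to E = 0) requires 3.400 eV.

3.400 eV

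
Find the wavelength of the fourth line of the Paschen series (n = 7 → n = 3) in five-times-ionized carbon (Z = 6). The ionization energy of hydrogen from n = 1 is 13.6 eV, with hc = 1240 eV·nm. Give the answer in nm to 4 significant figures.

27.92 nm

The Paschen series terminates on n_f = 3; the fourth line has n_i = 3+4 = 7.
ΔE = 489.6 × (1/3² − 1/7²) = 44.41 eV.
λ = 1240 / 44.41 = 27.92 nm.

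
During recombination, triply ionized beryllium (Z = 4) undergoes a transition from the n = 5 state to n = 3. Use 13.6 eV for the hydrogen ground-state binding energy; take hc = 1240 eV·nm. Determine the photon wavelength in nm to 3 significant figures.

80.1 nm

For Z = 4 the level energies scale as Z², so the effective Rydberg energy is 13.6 × 16 = 217.6 eV.
ΔE = 217.6 × (1/3² − 1/5²) = 217.6 × 0.07111 = 15.47 eV.
λ = hc/ΔE = 1240 / 15.47 = 80.1 nm.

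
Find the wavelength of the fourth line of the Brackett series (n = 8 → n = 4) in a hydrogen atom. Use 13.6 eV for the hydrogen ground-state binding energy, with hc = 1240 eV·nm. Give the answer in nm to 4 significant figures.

The Brackett series terminates on n_f = 4; the fourth line has n_i = 4+4 = 8.
ΔE = 13.60 × (1/4² − 1/8²) = 0.6375 eV.
λ = 1240 / 0.6375 = 1945 nm.

1945 nm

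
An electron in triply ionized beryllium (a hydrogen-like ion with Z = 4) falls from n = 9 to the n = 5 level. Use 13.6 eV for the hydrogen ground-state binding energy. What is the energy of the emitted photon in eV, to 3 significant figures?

6.02 eV

The Bohr energies scale as Z², so for Z = 4: E_n = −217.6/n² eV.
E_9 = −217.6/81 = −2.686 eV and E_5 = −217.6/25 = −8.704 eV.
The photon energy is |E_9 − E_5| = 6.02 eV.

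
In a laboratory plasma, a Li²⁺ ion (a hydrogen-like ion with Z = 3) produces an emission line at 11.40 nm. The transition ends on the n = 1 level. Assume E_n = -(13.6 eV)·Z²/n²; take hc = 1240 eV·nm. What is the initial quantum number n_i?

n_i = 3

The photon energy is ΔE = hc/λ = 1240 / 11.40 = 108.8 eV.
With Z = 3, ΔE = 122.4 × (1/n_f² − 1/n_i²), so 1/n_f² − 1/n_i² = 0.8887.
With n_f = 1: 1/n_i² = 1/1 − 0.8887 = 0.1113, so n_i ≈ 3.00.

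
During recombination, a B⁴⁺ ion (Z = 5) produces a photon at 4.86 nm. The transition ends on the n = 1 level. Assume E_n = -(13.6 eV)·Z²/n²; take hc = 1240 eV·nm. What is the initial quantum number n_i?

n_i = 2

The photon energy is ΔE = hc/λ = 1240 / 4.86 = 255.1 eV.
With Z = 5, ΔE = 340.0 × (1/n_f² − 1/n_i²), so 1/n_f² − 1/n_i² = 0.7504.
With n_f = 1: 1/n_i² = 1/1 − 0.7504 = 0.2496, so n_i ≈ 2.00.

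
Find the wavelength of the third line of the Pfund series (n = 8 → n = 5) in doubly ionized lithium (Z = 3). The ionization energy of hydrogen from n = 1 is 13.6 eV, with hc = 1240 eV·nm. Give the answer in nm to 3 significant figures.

The Pfund series terminates on n_f = 5; the third line has n_i = 5+3 = 8.
ΔE = 122.4 × (1/5² − 1/8²) = 2.984 eV.
λ = 1240 / 2.984 = 416 nm.

416 nm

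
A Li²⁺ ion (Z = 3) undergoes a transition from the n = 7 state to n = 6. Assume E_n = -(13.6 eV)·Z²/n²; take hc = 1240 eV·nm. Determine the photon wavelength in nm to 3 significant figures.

1370 nm

For Z = 3 the level energies scale as Z², so the effective Rydberg energy is 13.6 × 9 = 122.4 eV.
ΔE = 122.4 × (1/6² − 1/7²) = 122.4 × 0.007370 = 0.9020 eV.
λ = hc/ΔE = 1240 / 0.9020 = 1370 nm.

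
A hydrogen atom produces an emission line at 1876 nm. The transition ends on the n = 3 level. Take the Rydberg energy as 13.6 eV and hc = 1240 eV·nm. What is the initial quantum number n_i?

n_i = 4

The photon energy is ΔE = hc/λ = 1240 / 1876 = 0.6610 eV.
With Z = 1, ΔE = 13.60 × (1/n_f² − 1/n_i²), so 1/n_f² − 1/n_i² = 0.04860.
With n_f = 3: 1/n_i² = 1/9 − 0.04860 = 0.06251, so n_i ≈ 4.00.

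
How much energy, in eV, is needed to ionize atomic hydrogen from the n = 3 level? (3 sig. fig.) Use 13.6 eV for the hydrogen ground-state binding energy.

E_3 = −13.60/9 = −1.51 eV, so ionization (to E = 0) requires 1.51 eV.

1.51 eV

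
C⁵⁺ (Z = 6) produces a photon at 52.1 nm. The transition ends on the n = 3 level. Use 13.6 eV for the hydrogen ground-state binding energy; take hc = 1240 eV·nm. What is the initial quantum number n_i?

n_i = 4

The photon energy is ΔE = hc/λ = 1240 / 52.1 = 23.80 eV.
With Z = 6, ΔE = 489.6 × (1/n_f² − 1/n_i²), so 1/n_f² − 1/n_i² = 0.04861.
With n_f = 3: 1/n_i² = 1/9 − 0.04861 = 0.06250, so n_i ≈ 4.00.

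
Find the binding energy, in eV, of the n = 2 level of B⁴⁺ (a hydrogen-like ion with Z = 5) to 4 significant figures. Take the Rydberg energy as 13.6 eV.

85.00 eV

E_n = −13.6 Z²/n² = −340.0/n² eV for Z = 5.
E_2 = −340.0/4 = −85.00 eV, so ionization (to E = 0) requires 85.00 eV.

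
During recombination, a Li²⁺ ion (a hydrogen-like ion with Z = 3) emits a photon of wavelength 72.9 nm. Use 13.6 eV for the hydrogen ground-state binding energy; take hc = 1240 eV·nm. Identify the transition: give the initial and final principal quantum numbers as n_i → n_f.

n_i = 3, n_f = 2

The photon energy is ΔE = hc/λ = 1240 / 72.9 = 17.01 eV.
With Z = 3, ΔE = 122.4 × (1/n_f² − 1/n_i²), so 1/n_f² − 1/n_i² = 0.1390.
Trying n_f = 2 gives 1/n_i² = 0.1110, i.e. n_i ≈ 3; this pair matches.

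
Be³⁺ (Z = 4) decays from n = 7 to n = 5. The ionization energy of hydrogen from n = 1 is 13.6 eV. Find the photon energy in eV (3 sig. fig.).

The Bohr energies scale as Z², so for Z = 4: E_n = −217.6/n² eV.
E_7 = −217.6/49 = −4.441 eV and E_5 = −217.6/25 = −8.704 eV.
The photon energy is |E_7 − E_5| = 4.26 eV.

4.26 eV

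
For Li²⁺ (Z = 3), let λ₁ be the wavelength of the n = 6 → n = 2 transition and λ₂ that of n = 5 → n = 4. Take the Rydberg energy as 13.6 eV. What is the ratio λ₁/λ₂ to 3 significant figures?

0.101

λ ∝ 1/ΔE ∝ 1/(1/n_f² − 1/n_i²), and the Z² and hc factors cancel in the ratio.
λ₁/λ₂ = (1/4² − 1/5²)/(1/2² − 1/6²) = 0.02250/0.2222 = 0.101.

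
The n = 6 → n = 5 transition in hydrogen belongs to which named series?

The series is set by the lower level: n_f = 5 is the Pfund series.

Pfund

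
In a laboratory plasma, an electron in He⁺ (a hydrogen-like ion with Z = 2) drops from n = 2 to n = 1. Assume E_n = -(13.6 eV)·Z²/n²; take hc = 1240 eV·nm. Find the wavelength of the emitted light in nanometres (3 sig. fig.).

30.4 nm

For Z = 2 the level energies scale as Z², so the effective Rydberg energy is 13.6 × 4 = 54.40 eV.
ΔE = 54.40 × (1/1² − 1/2²) = 54.40 × 0.7500 = 40.80 eV.
λ = hc/ΔE = 1240 / 40.80 = 30.4 nm.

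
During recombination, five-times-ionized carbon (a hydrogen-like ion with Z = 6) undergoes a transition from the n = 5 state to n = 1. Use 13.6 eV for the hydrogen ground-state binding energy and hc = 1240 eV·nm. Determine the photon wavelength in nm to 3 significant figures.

2.64 nm

For Z = 6 the level energies scale as Z², so the effective Rydberg energy is 13.6 × 36 = 489.6 eV.
ΔE = 489.6 × (1/1² − 1/5²) = 489.6 × 0.9600 = 470.0 eV.
λ = hc/ΔE = 1240 / 470.0 = 2.64 nm.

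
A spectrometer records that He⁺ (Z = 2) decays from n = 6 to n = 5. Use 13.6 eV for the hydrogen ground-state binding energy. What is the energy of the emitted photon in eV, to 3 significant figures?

0.665 eV

The Bohr energies scale as Z², so for Z = 2: E_n = −54.40/n² eV.
E_6 = −54.40/36 = −1.511 eV and E_5 = −54.40/25 = −2.176 eV.
The photon energy is |E_6 − E_5| = 0.665 eV.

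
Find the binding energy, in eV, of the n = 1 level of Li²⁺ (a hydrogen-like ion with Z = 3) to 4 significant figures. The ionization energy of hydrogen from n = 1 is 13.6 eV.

E_n = −13.6 Z²/n² = −122.4/n² eV for Z = 3.
E_1 = −122.4/1 = −122.4 eV, so ionization (to E = 0) requires 122.4 eV.

122.4 eV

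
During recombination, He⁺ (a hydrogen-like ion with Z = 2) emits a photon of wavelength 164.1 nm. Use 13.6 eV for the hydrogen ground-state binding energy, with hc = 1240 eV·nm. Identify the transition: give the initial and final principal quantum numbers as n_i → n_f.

The photon energy is ΔE = hc/λ = 1240 / 164.1 = 7.556 eV.
With Z = 2, ΔE = 54.40 × (1/n_f² − 1/n_i²), so 1/n_f² − 1/n_i² = 0.1389.
Trying n_f = 2 gives 1/n_i² = 0.1111, i.e. n_i ≈ 3; this pair matches.

n_i = 3, n_f = 2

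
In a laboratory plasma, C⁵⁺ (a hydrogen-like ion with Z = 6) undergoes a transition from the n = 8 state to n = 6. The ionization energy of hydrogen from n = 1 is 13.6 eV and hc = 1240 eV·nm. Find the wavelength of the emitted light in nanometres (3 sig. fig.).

For Z = 6 the level energies scale as Z², so the effective Rydberg energy is 13.6 × 36 = 489.6 eV.
ΔE = 489.6 × (1/6² − 1/8²) = 489.6 × 0.01215 = 5.950 eV.
λ = hc/ΔE = 1240 / 5.950 = 208 nm.

208 nm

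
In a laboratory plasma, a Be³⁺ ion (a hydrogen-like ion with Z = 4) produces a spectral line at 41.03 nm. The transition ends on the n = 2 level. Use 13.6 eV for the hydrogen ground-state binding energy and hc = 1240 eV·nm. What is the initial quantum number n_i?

The photon energy is ΔE = hc/λ = 1240 / 41.03 = 30.22 eV.
With Z = 4, ΔE = 217.6 × (1/n_f² − 1/n_i²), so 1/n_f² − 1/n_i² = 0.1389.
With n_f = 2: 1/n_i² = 1/4 − 0.1389 = 0.1111, so n_i ≈ 3.00.

n_i = 3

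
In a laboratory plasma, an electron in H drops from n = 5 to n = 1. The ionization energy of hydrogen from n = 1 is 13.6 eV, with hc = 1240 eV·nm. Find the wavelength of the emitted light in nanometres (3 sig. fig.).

ΔE = 13.60 × (1/1² − 1/5²) = 13.60 × 0.9600 = 13.06 eV.
λ = hc/ΔE = 1240 / 13.06 = 95.0 nm.
This line belongs to the Lyman series.

95.0 nm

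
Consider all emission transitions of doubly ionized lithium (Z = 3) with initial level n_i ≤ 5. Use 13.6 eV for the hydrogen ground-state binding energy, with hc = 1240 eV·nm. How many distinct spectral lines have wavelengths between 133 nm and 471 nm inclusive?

3

Enumerate all n_i → n_f pairs with 1 ≤ n_f < n_i ≤ 5 and compute λ = 1240 / [13.6·9·(1/n_f² − 1/n_i²)].
Lines falling in [133, 471] nm: 5→3 (142.5 nm), 4→3 (208.4 nm), 5→4 (450.3 nm).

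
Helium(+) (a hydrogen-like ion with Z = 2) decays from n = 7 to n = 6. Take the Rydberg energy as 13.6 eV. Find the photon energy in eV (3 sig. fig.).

0.401 eV

The Bohr energies scale as Z², so for Z = 2: E_n = −54.40/n² eV.
E_7 = −54.40/49 = −1.110 eV and E_6 = −54.40/36 = −1.511 eV.
The photon energy is |E_7 − E_6| = 0.401 eV.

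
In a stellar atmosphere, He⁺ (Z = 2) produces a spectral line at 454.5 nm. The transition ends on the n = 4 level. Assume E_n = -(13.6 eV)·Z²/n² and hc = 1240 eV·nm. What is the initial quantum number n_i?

The photon energy is ΔE = hc/λ = 1240 / 454.5 = 2.728 eV.
With Z = 2, ΔE = 54.40 × (1/n_f² − 1/n_i²), so 1/n_f² − 1/n_i² = 0.05015.
With n_f = 4: 1/n_i² = 1/16 − 0.05015 = 0.01235, so n_i ≈ 9.00.

n_i = 9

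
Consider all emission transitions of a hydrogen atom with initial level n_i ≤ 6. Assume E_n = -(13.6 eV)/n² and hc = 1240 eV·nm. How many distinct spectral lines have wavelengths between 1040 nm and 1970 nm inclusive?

Enumerate all n_i → n_f pairs with 1 ≤ n_f < n_i ≤ 6 and compute λ = 1240 / [13.6·1·(1/n_f² − 1/n_i²)].
Lines falling in [1040, 1970] nm: 6→3 (1094 nm), 5→3 (1282 nm), 4→3 (1876 nm).

3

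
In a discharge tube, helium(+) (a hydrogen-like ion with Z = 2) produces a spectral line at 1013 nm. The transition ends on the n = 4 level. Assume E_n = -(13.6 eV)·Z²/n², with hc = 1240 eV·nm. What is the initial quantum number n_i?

n_i = 5

The photon energy is ΔE = hc/λ = 1240 / 1013 = 1.224 eV.
With Z = 2, ΔE = 54.40 × (1/n_f² − 1/n_i²), so 1/n_f² − 1/n_i² = 0.02250.
With n_f = 4: 1/n_i² = 1/16 − 0.02250 = 0.04000, so n_i ≈ 5.00.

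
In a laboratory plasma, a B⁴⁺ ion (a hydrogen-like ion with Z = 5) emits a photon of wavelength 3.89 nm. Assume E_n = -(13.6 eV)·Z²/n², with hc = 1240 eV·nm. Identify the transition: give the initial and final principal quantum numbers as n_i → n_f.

n_i = 4, n_f = 1

The photon energy is ΔE = hc/λ = 1240 / 3.89 = 318.8 eV.
With Z = 5, ΔE = 340.0 × (1/n_f² − 1/n_i²), so 1/n_f² − 1/n_i² = 0.9375.
Trying n_f = 1 gives 1/n_i² = 0.06245, i.e. n_i ≈ 4; this pair matches.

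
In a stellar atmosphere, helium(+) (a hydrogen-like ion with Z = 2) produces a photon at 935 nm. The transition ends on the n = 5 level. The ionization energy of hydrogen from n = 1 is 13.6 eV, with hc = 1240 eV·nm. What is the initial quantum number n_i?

The photon energy is ΔE = hc/λ = 1240 / 935 = 1.326 eV.
With Z = 2, ΔE = 54.40 × (1/n_f² − 1/n_i²), so 1/n_f² − 1/n_i² = 0.02438.
With n_f = 5: 1/n_i² = 1/25 − 0.02438 = 0.01562, so n_i ≈ 8.00.

n_i = 8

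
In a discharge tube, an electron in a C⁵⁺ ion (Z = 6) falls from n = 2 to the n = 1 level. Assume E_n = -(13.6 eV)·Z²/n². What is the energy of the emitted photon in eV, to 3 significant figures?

The Bohr energies scale as Z², so for Z = 6: E_n = −489.6/n² eV.
E_2 = −489.6/4 = −122.4 eV and E_1 = −489.6/1 = −489.6 eV.
The photon energy is |E_2 − E_1| = 367 eV.

367 eV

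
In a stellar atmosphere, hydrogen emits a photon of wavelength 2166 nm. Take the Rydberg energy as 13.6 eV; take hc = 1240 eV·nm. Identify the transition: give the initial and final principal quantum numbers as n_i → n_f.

The photon energy is ΔE = hc/λ = 1240 / 2166 = 0.5725 eV.
With Z = 1, ΔE = 13.60 × (1/n_f² − 1/n_i²), so 1/n_f² − 1/n_i² = 0.04209.
Trying n_f = 4 gives 1/n_i² = 0.02041, i.e. n_i ≈ 7; this pair matches.

n_i = 7, n_f = 4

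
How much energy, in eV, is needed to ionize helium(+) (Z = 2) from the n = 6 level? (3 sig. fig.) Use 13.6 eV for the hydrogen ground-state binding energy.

1.51 eV

E_n = −13.6 Z²/n² = −54.40/n² eV for Z = 2.
E_6 = −54.40/36 = −1.51 eV, so ionization (to E = 0) requires 1.51 eV.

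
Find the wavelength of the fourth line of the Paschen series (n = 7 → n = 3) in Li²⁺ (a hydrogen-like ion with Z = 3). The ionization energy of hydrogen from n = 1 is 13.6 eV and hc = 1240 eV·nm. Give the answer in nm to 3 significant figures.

The Paschen series terminates on n_f = 3; the fourth line has n_i = 3+4 = 7.
ΔE = 122.4 × (1/3² − 1/7²) = 11.10 eV.
λ = 1240 / 11.10 = 112 nm.

112 nm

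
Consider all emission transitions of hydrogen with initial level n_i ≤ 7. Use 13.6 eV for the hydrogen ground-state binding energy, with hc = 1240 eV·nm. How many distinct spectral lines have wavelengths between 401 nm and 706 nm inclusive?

Enumerate all n_i → n_f pairs with 1 ≤ n_f < n_i ≤ 7 and compute λ = 1240 / [13.6·1·(1/n_f² − 1/n_i²)].
Lines falling in [401, 706] nm: 6→2 (410.3 nm), 5→2 (434.2 nm), 4→2 (486.3 nm), 3→2 (656.5 nm).

4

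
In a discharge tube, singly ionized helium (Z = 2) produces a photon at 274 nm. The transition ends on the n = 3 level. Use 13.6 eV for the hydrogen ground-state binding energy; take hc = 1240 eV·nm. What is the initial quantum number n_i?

n_i = 6

The photon energy is ΔE = hc/λ = 1240 / 274 = 4.526 eV.
With Z = 2, ΔE = 54.40 × (1/n_f² − 1/n_i²), so 1/n_f² − 1/n_i² = 0.08319.
With n_f = 3: 1/n_i² = 1/9 − 0.08319 = 0.02792, so n_i ≈ 5.98.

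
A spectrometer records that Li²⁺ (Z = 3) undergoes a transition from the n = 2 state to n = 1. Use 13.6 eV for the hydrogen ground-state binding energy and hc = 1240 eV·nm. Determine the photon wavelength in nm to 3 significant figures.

13.5 nm

For Z = 3 the level energies scale as Z², so the effective Rydberg energy is 13.6 × 9 = 122.4 eV.
ΔE = 122.4 × (1/1² − 1/2²) = 122.4 × 0.7500 = 91.80 eV.
λ = hc/ΔE = 1240 / 91.80 = 13.5 nm.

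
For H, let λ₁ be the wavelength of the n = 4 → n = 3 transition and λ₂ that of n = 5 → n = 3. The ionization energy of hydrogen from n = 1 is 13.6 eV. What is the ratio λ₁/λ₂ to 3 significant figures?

λ ∝ 1/ΔE ∝ 1/(1/n_f² − 1/n_i²), and the Z² and hc factors cancel in the ratio.
λ₁/λ₂ = (1/3² − 1/5²)/(1/3² − 1/4²) = 0.07111/0.04861 = 1.46.

1.46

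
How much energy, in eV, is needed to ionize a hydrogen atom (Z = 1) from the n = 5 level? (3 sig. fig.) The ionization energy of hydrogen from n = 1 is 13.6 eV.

0.544 eV

E_5 = −13.60/25 = −0.544 eV, so ionization (to E = 0) requires 0.544 eV.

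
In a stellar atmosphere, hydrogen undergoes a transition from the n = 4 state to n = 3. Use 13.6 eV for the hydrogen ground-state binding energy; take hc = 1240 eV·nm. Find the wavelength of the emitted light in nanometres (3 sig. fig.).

ΔE = 13.60 × (1/3² − 1/4²) = 13.60 × 0.04861 = 0.6611 eV.
λ = hc/ΔE = 1240 / 0.6611 = 1880 nm.
This line belongs to the Paschen series.

1880 nm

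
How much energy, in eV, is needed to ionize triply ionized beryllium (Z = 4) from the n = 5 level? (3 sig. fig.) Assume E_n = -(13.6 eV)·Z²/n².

8.70 eV

E_n = −13.6 Z²/n² = −217.6/n² eV for Z = 4.
E_5 = −217.6/25 = −8.70 eV, so ionization (to E = 0) requires 8.70 eV.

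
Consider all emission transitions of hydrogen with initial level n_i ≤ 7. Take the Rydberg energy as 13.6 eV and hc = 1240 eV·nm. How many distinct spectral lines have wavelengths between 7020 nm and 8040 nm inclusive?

Enumerate all n_i → n_f pairs with 1 ≤ n_f < n_i ≤ 7 and compute λ = 1240 / [13.6·1·(1/n_f² − 1/n_i²)].
Lines falling in [7020, 8040] nm: 6→5 (7460 nm).

1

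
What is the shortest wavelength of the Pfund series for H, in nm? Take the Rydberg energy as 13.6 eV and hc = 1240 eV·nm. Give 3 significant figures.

The Pfund series has lower level n_f = 5; the series limit corresponds to n_i → ∞.
ΔE_max = 13.6 × 1 / 5² = 0.5440 eV.
λ_min = 1240 / 0.5440 = 2280 nm.

2280 nm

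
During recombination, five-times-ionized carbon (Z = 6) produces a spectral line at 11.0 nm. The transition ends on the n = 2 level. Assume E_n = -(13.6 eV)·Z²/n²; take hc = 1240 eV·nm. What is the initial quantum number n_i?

n_i = 7

The photon energy is ΔE = hc/λ = 1240 / 11.0 = 112.7 eV.
With Z = 6, ΔE = 489.6 × (1/n_f² − 1/n_i²), so 1/n_f² − 1/n_i² = 0.2302.
With n_f = 2: 1/n_i² = 1/4 − 0.2302 = 0.01976, so n_i ≈ 7.11.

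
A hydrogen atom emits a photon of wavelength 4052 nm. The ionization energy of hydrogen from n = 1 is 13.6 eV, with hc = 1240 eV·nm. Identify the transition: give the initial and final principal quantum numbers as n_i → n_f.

The photon energy is ΔE = hc/λ = 1240 / 4052 = 0.3060 eV.
With Z = 1, ΔE = 13.60 × (1/n_f² − 1/n_i²), so 1/n_f² − 1/n_i² = 0.02250.
Trying n_f = 4 gives 1/n_i² = 0.04000, i.e. n_i ≈ 5; this pair matches.

n_i = 5, n_f = 4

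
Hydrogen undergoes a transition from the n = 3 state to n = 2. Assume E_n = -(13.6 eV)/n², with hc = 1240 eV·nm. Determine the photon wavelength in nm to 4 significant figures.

656.5 nm

ΔE = 13.60 × (1/2² − 1/3²) = 13.60 × 0.1389 = 1.889 eV.
λ = hc/ΔE = 1240 / 1.889 = 656.5 nm.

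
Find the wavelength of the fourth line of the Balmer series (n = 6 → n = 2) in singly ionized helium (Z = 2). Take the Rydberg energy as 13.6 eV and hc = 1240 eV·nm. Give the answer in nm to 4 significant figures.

The Balmer series terminates on n_f = 2; the fourth line has n_i = 2+4 = 6.
ΔE = 54.40 × (1/2² − 1/6²) = 12.09 eV.
λ = 1240 / 12.09 = 102.6 nm.

102.6 nm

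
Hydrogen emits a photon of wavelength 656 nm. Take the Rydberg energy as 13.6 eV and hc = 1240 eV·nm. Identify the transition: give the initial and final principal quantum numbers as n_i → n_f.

n_i = 3, n_f = 2

The photon energy is ΔE = hc/λ = 1240 / 656 = 1.890 eV.
With Z = 1, ΔE = 13.60 × (1/n_f² − 1/n_i²), so 1/n_f² − 1/n_i² = 0.1390.
Trying n_f = 2 gives 1/n_i² = 0.1110, i.e. n_i ≈ 3; this pair matches.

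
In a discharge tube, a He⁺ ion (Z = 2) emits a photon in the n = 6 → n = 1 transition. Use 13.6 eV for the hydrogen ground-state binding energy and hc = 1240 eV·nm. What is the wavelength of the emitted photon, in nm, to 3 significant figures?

For Z = 2 the level energies scale as Z², so the effective Rydberg energy is 13.6 × 4 = 54.40 eV.
ΔE = 54.40 × (1/1² − 1/6²) = 54.40 × 0.9722 = 52.89 eV.
λ = hc/ΔE = 1240 / 52.89 = 23.4 nm.

23.4 nm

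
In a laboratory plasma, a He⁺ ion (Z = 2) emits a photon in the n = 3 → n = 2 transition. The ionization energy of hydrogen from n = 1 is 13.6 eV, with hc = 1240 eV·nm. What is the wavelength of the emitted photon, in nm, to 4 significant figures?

164.1 nm

For Z = 2 the level energies scale as Z², so the effective Rydberg energy is 13.6 × 4 = 54.40 eV.
ΔE = 54.40 × (1/2² − 1/3²) = 54.40 × 0.1389 = 7.556 eV.
λ = hc/ΔE = 1240 / 7.556 = 164.1 nm.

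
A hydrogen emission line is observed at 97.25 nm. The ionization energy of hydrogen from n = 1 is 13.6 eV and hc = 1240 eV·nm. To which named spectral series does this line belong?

Lyman

ΔE = 1240/97.25 = 12.75 eV.
This matches 13.6 × (1/1² − 1/4²), so n_f = 1: the Lyman series.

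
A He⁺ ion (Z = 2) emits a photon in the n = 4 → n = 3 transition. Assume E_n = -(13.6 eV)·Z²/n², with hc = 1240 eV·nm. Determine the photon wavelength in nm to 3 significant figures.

For Z = 2 the level energies scale as Z², so the effective Rydberg energy is 13.6 × 4 = 54.40 eV.
ΔE = 54.40 × (1/3² − 1/4²) = 54.40 × 0.04861 = 2.644 eV.
λ = hc/ΔE = 1240 / 2.644 = 469 nm.

469 nm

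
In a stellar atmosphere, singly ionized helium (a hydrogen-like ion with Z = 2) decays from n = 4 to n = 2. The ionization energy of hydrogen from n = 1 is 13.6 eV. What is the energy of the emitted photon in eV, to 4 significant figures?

10.20 eV

The Bohr energies scale as Z², so for Z = 2: E_n = −54.40/n² eV.
E_4 = −54.40/16 = −3.400 eV and E_2 = −54.40/4 = −13.60 eV.
The photon energy is |E_4 − E_2| = 10.20 eV.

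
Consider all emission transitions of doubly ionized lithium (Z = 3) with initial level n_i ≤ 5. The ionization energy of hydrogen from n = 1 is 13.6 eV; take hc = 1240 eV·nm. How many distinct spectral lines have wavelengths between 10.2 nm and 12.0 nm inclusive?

3

Enumerate all n_i → n_f pairs with 1 ≤ n_f < n_i ≤ 5 and compute λ = 1240 / [13.6·9·(1/n_f² − 1/n_i²)].
Lines falling in [10.2, 12.0] nm: 5→1 (10.55 nm), 4→1 (10.81 nm), 3→1 (11.40 nm).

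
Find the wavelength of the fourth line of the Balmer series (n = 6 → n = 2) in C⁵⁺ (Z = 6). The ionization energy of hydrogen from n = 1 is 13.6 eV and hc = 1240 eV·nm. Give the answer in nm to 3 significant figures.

The Balmer series terminates on n_f = 2; the fourth line has n_i = 2+4 = 6.
ΔE = 489.6 × (1/2² − 1/6²) = 108.8 eV.
λ = 1240 / 108.8 = 11.4 nm.

11.4 nm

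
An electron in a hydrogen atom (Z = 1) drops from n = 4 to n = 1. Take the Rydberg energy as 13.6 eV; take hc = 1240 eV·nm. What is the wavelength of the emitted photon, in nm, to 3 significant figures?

97.3 nm

ΔE = 13.60 × (1/1² − 1/4²) = 13.60 × 0.9375 = 12.75 eV.
λ = hc/ΔE = 1240 / 12.75 = 97.3 nm.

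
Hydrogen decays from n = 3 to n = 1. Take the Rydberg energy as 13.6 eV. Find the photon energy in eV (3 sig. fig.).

12.1 eV

E_3 = −13.60/9 = −1.511 eV and E_1 = −13.60/1 = −13.60 eV.
The photon energy is |E_3 − E_1| = 12.1 eV.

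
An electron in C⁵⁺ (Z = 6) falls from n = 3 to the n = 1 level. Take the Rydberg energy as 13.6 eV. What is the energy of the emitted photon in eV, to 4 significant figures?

The Bohr energies scale as Z², so for Z = 6: E_n = −489.6/n² eV.
E_3 = −489.6/9 = −54.40 eV and E_1 = −489.6/1 = −489.6 eV.
The photon energy is |E_3 − E_1| = 435.2 eV.

435.2 eV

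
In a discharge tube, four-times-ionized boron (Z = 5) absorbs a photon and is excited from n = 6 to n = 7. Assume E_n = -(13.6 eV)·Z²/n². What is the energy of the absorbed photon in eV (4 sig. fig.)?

The Bohr energies scale as Z², so for Z = 5: E_n = −340.0/n² eV.
E_7 = −340.0/49 = −6.939 eV and E_6 = −340.0/36 = −9.444 eV.
The photon energy is |E_7 − E_6| = 2.506 eV.

2.506 eV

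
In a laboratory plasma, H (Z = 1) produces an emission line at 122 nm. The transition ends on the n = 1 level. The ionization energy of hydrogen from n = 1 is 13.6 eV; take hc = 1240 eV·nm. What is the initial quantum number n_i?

The photon energy is ΔE = hc/λ = 1240 / 122 = 10.16 eV.
With Z = 1, ΔE = 13.60 × (1/n_f² − 1/n_i²), so 1/n_f² − 1/n_i² = 0.7473.
With n_f = 1: 1/n_i² = 1/1 − 0.7473 = 0.2527, so n_i ≈ 1.99.

n_i = 2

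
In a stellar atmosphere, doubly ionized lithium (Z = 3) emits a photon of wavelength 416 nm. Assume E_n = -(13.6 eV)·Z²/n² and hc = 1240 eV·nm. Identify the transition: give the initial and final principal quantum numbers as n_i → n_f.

The photon energy is ΔE = hc/λ = 1240 / 416 = 2.981 eV.
With Z = 3, ΔE = 122.4 × (1/n_f² − 1/n_i²), so 1/n_f² − 1/n_i² = 0.02435.
Trying n_f = 5 gives 1/n_i² = 0.01565, i.e. n_i ≈ 8; this pair matches.

n_i = 8, n_f = 5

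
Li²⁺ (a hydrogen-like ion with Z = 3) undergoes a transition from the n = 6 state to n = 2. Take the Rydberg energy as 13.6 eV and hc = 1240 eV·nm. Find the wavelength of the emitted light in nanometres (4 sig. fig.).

45.59 nm

For Z = 3 the level energies scale as Z², so the effective Rydberg energy is 13.6 × 9 = 122.4 eV.
ΔE = 122.4 × (1/2² − 1/6²) = 122.4 × 0.2222 = 27.20 eV.
λ = hc/ΔE = 1240 / 27.20 = 45.59 nm.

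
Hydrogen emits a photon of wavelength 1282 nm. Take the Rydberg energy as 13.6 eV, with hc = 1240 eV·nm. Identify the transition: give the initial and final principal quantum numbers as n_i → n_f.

The photon energy is ΔE = hc/λ = 1240 / 1282 = 0.9672 eV.
With Z = 1, ΔE = 13.60 × (1/n_f² − 1/n_i²), so 1/n_f² − 1/n_i² = 0.07112.
Trying n_f = 3 gives 1/n_i² = 0.03999, i.e. n_i ≈ 5; this pair matches.

n_i = 5, n_f = 3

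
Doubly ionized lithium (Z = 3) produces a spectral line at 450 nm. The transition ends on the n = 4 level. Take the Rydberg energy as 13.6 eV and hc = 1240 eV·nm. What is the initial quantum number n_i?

n_i = 5

The photon energy is ΔE = hc/λ = 1240 / 450 = 2.756 eV.
With Z = 3, ΔE = 122.4 × (1/n_f² − 1/n_i²), so 1/n_f² − 1/n_i² = 0.02251.
With n_f = 4: 1/n_i² = 1/16 − 0.02251 = 0.03999, so n_i ≈ 5.00.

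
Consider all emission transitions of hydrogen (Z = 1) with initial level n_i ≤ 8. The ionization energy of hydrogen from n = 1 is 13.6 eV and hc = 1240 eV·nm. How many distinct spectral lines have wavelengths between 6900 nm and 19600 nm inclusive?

Enumerate all n_i → n_f pairs with 1 ≤ n_f < n_i ≤ 8 and compute λ = 1240 / [13.6·1·(1/n_f² − 1/n_i²)].
Lines falling in [6900, 19600] nm: 6→5 (7460 nm), 8→6 (7503 nm), 7→6 (12370 nm), 8→7 (19060 nm).

4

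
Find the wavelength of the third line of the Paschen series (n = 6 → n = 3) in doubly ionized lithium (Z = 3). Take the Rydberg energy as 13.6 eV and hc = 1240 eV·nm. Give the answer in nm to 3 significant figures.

122 nm

The Paschen series terminates on n_f = 3; the third line has n_i = 3+3 = 6.
ΔE = 122.4 × (1/3² − 1/6²) = 10.20 eV.
λ = 1240 / 10.20 = 122 nm.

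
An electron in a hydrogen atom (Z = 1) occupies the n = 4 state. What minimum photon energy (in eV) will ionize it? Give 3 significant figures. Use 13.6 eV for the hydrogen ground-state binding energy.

0.850 eV

E_4 = −13.60/16 = −0.850 eV, so ionization (to E = 0) requires 0.850 eV.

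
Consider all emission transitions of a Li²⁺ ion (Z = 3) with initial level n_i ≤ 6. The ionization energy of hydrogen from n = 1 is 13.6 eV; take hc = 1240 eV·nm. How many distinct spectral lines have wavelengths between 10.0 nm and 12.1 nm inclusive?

Enumerate all n_i → n_f pairs with 1 ≤ n_f < n_i ≤ 6 and compute λ = 1240 / [13.6·9·(1/n_f² − 1/n_i²)].
Lines falling in [10.0, 12.1] nm: 6→1 (10.42 nm), 5→1 (10.55 nm), 4→1 (10.81 nm), 3→1 (11.40 nm).

4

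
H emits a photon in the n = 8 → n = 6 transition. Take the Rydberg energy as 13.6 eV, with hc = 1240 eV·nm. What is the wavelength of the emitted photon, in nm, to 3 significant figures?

7500 nm

ΔE = 13.60 × (1/6² − 1/8²) = 13.60 × 0.01215 = 0.1653 eV.
λ = hc/ΔE = 1240 / 0.1653 = 7500 nm.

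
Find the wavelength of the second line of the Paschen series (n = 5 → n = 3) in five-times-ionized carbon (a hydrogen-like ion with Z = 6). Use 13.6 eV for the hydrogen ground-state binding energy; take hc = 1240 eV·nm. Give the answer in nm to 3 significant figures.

35.6 nm

The Paschen series terminates on n_f = 3; the second line has n_i = 3+2 = 5.
ΔE = 489.6 × (1/3² − 1/5²) = 34.82 eV.
λ = 1240 / 34.82 = 35.6 nm.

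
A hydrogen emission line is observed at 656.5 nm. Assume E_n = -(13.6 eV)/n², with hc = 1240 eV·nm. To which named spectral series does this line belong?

Balmer

ΔE = 1240/656.5 = 1.889 eV.
This matches 13.6 × (1/2² − 1/3²), so n_f = 2: the Balmer series.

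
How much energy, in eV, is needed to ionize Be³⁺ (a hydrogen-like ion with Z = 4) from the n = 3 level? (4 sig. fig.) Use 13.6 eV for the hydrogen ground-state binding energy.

24.18 eV

E_n = −13.6 Z²/n² = −217.6/n² eV for Z = 4.
E_3 = −217.6/9 = −24.18 eV, so ionization (to E = 0) requires 24.18 eV.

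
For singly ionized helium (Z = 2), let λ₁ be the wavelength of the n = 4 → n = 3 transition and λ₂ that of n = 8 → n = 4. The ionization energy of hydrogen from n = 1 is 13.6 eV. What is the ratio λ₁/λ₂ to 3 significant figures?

0.964

λ ∝ 1/ΔE ∝ 1/(1/n_f² − 1/n_i²), and the Z² and hc factors cancel in the ratio.
λ₁/λ₂ = (1/4² − 1/8²)/(1/3² − 1/4²) = 0.04688/0.04861 = 0.964.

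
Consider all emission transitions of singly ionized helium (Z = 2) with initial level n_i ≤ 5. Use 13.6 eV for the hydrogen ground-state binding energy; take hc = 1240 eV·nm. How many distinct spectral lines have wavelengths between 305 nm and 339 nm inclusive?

Enumerate all n_i → n_f pairs with 1 ≤ n_f < n_i ≤ 5 and compute λ = 1240 / [13.6·4·(1/n_f² − 1/n_i²)].
Lines falling in [305, 339] nm: 5→3 (320.5 nm).

1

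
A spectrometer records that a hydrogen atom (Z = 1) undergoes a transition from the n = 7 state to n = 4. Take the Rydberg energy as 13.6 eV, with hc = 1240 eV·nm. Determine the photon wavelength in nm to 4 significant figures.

ΔE = 13.60 × (1/4² − 1/7²) = 13.60 × 0.04209 = 0.5724 eV.
λ = hc/ΔE = 1240 / 0.5724 = 2166 nm.
This line belongs to the Brackett series.

2166 nm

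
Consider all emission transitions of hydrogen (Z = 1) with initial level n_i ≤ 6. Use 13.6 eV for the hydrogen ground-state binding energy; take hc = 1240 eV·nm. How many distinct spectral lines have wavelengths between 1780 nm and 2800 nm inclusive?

2

Enumerate all n_i → n_f pairs with 1 ≤ n_f < n_i ≤ 6 and compute λ = 1240 / [13.6·1·(1/n_f² − 1/n_i²)].
Lines falling in [1780, 2800] nm: 4→3 (1876 nm), 6→4 (2626 nm).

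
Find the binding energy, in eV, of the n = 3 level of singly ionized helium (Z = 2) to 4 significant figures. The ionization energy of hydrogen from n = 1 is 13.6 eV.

E_n = −13.6 Z²/n² = −54.40/n² eV for Z = 2.
E_3 = −54.40/9 = −6.044 eV, so ionization (to E = 0) requires 6.044 eV.

6.044 eV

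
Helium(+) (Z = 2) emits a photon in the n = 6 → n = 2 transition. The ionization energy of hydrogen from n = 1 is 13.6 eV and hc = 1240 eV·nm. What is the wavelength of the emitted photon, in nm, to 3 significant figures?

103 nm

For Z = 2 the level energies scale as Z², so the effective Rydberg energy is 13.6 × 4 = 54.40 eV.
ΔE = 54.40 × (1/2² − 1/6²) = 54.40 × 0.2222 = 12.09 eV.
λ = hc/ΔE = 1240 / 12.09 = 103 nm.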